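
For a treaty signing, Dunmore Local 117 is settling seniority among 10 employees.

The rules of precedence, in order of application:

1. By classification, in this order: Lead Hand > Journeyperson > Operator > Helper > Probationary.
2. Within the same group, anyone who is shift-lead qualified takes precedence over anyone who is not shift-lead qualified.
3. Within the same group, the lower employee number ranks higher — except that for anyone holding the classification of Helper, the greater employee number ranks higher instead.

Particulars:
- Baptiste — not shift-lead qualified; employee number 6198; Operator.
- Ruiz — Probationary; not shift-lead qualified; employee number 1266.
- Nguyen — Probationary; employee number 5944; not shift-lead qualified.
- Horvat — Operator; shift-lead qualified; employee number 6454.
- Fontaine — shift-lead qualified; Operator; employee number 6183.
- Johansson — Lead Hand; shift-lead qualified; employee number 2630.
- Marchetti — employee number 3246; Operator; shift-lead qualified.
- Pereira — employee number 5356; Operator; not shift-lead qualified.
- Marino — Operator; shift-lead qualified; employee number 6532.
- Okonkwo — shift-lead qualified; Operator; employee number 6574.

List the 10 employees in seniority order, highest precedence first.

Johansson, Marchetti, Fontaine, Horvat, Marino, Okonkwo, Pereira, Baptiste, Ruiz, Nguyen

By classification: Johansson (Lead Hand); then Marchetti, Fontaine, Horvat, Marino, Okonkwo, Pereira and Baptiste (Operator); then Ruiz and Nguyen (Probationary).
Among Marchetti, Fontaine, Horvat, Marino, Okonkwo, Pereira and Baptiste, shift-lead qualified before not shift-lead qualified: Marchetti, Fontaine, Horvat, Marino and Okonkwo (shift-lead qualified) before Pereira and Baptiste (not shift-lead qualified).
Among Marchetti, Fontaine, Horvat, Marino and Okonkwo, by employee number (lower first): Marchetti (3246) before Fontaine (6183) before Horvat (6454) before Marino (6532) before Okonkwo (6574).
Among Pereira and Baptiste, by employee number (lower first): Pereira (5356) before Baptiste (6198).
Ruiz and Nguyen are each not shift-lead qualified, so the next rule applies.
Among Ruiz and Nguyen, by employee number (lower first): Ruiz (1266) before Nguyen (5944).
Full order: Johansson, Marchetti, Fontaine, Horvat, Marino, Okonkwo, Pereira, Baptiste, Ruiz, Nguyen.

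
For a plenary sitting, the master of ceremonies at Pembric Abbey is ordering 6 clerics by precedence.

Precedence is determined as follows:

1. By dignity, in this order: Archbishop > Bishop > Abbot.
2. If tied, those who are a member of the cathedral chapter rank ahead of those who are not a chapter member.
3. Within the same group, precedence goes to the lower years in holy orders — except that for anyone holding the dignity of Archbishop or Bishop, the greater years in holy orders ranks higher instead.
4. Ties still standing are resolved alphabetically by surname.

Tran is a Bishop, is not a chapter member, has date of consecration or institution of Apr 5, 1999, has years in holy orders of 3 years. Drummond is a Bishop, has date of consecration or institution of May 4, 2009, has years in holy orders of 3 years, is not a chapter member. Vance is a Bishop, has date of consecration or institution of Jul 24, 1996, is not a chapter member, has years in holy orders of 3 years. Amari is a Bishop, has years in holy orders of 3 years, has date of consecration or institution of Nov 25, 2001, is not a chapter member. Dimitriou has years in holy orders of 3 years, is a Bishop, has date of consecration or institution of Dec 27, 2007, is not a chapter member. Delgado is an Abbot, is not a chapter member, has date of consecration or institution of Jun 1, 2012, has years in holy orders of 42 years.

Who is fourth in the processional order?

By dignity: Amari, Dimitriou, Drummond, Tran and Vance (Bishop); then Delgado (Abbot).
Amari, Dimitriou, Drummond, Tran and Vance are each not a chapter member, so the next rule applies.
Amari, Dimitriou, Drummond, Tran and Vance all have years in holy orders 3 years, so the next rule applies.
Among Amari, Dimitriou, Drummond, Tran and Vance, alphabetically by surname: Amari before Dimitriou before Drummond before Tran before Vance.
Order: Amari, Dimitriou, Drummond, Tran, Vance, Delgado.

Tran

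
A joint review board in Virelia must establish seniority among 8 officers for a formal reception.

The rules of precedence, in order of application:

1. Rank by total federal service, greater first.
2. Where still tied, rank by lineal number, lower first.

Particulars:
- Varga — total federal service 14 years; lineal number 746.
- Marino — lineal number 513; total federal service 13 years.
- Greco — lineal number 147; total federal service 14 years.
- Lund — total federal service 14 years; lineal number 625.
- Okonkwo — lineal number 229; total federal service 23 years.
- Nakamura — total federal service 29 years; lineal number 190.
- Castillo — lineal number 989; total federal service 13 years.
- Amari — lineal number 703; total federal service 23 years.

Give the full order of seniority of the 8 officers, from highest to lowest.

By total federal service (higher first): Nakamura (29 years); then Okonkwo and Amari (both 23 years); then Greco, Lund and Varga (each 14 years); then Marino and Castillo (both 13 years).
Among Okonkwo and Amari, by lineal number (lower first): Okonkwo (229) before Amari (703).
Among Greco, Lund and Varga, by lineal number (lower first): Greco (147) before Lund (625) before Varga (746).
Among Marino and Castillo, by lineal number (lower first): Marino (513) before Castillo (989).
Full order: Nakamura, Okonkwo, Amari, Greco, Lund, Varga, Marino, Castillo.

Nakamura, Okonkwo, Amari, Greco, Lund, Varga, Marino, Castillo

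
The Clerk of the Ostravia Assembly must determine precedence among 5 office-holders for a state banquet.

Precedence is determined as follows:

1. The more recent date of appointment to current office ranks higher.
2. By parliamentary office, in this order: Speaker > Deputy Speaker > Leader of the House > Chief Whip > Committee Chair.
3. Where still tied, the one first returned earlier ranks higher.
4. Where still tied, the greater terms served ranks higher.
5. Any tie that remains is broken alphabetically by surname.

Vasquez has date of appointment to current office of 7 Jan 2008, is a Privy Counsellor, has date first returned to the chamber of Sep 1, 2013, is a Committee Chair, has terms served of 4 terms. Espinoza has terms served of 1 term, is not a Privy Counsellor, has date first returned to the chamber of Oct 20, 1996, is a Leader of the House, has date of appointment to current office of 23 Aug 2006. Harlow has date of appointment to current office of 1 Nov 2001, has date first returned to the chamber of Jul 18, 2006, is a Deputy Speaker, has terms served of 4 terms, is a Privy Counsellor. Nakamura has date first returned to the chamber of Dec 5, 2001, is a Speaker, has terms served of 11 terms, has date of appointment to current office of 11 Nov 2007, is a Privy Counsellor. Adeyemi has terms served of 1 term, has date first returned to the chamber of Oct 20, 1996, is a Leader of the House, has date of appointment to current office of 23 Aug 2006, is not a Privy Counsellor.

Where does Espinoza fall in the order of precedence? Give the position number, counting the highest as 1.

4

By date of appointment to current office (later first): Vasquez (7 Jan 2008); then Nakamura (11 Nov 2007); then Adeyemi and Espinoza (both 23 Aug 2006); then Harlow (1 Nov 2001).
Adeyemi and Espinoza are each Leader of the House, so the next rule applies.
Adeyemi and Espinoza both have date first returned to the chamber Oct 20, 1996, so the next rule applies.
Adeyemi and Espinoza both have terms served 1 term, so the next rule applies.
Among Adeyemi and Espinoza, alphabetically by surname: Adeyemi before Espinoza.
Order: Vasquez, Nakamura, Adeyemi, Espinoza, Harlow. So position 4.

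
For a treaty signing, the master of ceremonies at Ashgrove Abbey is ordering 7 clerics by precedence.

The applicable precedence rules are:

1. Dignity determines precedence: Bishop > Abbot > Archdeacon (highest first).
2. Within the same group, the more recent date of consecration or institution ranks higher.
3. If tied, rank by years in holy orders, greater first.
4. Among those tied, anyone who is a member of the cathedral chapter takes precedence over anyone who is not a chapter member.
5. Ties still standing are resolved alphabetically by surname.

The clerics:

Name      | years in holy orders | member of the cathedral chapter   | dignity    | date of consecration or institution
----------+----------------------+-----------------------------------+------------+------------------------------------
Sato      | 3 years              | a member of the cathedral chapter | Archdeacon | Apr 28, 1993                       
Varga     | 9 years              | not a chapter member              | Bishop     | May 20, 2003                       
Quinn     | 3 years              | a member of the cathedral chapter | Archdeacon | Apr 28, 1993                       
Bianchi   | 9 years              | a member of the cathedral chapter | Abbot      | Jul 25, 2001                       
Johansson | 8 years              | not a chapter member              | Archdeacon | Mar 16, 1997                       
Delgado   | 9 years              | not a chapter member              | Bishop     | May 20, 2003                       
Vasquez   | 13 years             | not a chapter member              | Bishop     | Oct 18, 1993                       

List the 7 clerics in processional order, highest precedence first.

By dignity: Delgado, Varga and Vasquez (Bishop); then Bianchi (Abbot); then Johansson, Quinn and Sato (Archdeacon).
Among Delgado, Varga and Vasquez, by date of consecration or institution (later first): Delgado and Varga (May 20, 2003) before Vasquez (Oct 18, 1993).
Delgado and Varga both have years in holy orders 9 years, so the next rule applies.
Delgado and Varga are each not a chapter member, so the next rule applies.
Among Delgado and Varga, alphabetically by surname: Delgado before Varga.
Among Johansson, Quinn and Sato, by date of consecration or institution (later first): Johansson (Mar 16, 1997) before Quinn and Sato (Apr 28, 1993).
Quinn and Sato both have years in holy orders 3 years, so the next rule applies.
Quinn and Sato are each a member of the cathedral chapter, so the next rule applies.
Among Quinn and Sato, alphabetically by surname: Quinn before Sato.
Full order: Delgado, Varga, Vasquez, Bianchi, Johansson, Quinn, Sato.

Delgado, Varga, Vasquez, Bianchi, Johansson, Quinn, Sato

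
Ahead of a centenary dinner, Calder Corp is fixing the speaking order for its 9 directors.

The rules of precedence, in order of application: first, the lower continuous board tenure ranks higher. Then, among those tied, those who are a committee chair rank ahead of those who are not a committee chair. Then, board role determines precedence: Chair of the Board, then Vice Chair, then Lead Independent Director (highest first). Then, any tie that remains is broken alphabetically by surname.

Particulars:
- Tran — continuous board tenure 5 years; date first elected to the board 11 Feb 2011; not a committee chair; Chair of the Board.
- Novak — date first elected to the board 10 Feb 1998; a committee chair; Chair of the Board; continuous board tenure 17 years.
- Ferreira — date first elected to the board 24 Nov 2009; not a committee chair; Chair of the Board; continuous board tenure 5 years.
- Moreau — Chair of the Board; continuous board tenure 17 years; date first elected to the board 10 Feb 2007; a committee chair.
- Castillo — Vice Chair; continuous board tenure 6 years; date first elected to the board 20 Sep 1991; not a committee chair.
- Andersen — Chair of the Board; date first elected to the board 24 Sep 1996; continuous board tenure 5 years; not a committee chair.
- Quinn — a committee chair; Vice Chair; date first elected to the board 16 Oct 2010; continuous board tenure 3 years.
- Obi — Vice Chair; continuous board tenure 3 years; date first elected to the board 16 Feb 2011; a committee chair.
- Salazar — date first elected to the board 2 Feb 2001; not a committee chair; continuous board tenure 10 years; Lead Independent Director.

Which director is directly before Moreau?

Salazar

By continuous board tenure (lower first): Obi and Quinn (both 3 years); then Andersen, Ferreira and Tran (each 5 years); then Castillo (6 years); then Salazar (10 years); then Moreau and Novak (both 17 years).
Obi and Quinn are each a committee chair, so the next rule applies.
Obi and Quinn are each Vice Chair, so the next rule applies.
Among Obi and Quinn, alphabetically by surname: Obi before Quinn.
Andersen, Ferreira and Tran are each not a committee chair, so the next rule applies.
Andersen, Ferreira and Tran are each Chair of the Board, so the next rule applies.
Among Andersen, Ferreira and Tran, alphabetically by surname: Andersen before Ferreira before Tran.
Moreau and Novak are each a committee chair, so the next rule applies.
Moreau and Novak are each Chair of the Board, so the next rule applies.
Among Moreau and Novak, alphabetically by surname: Moreau before Novak.
Order: Obi, Quinn, Andersen, Ferreira, Tran, Castillo, Salazar, Moreau, Novak.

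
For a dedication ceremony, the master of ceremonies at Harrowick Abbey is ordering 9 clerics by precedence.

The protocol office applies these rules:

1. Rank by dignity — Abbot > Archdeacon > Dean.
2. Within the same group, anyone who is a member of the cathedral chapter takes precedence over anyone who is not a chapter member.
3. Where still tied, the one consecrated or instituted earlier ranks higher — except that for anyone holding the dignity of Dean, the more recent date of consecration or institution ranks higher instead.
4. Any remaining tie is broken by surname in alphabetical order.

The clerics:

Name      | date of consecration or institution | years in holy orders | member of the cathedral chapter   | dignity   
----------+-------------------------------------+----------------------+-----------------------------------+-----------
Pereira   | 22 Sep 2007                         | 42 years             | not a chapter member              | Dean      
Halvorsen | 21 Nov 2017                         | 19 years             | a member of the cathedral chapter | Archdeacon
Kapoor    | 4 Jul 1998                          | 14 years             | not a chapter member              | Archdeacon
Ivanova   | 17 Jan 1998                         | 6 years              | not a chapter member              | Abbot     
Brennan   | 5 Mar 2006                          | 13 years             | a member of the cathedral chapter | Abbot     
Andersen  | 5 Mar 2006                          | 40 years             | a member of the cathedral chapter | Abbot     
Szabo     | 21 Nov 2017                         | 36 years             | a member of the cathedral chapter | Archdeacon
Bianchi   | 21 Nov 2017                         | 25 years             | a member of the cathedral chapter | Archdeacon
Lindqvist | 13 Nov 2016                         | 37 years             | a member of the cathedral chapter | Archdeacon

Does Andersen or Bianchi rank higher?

By dignity: Andersen, Brennan and Ivanova (Abbot); then Lindqvist, Bianchi, Halvorsen, Szabo and Kapoor (Archdeacon); then Pereira (Dean).
Among Andersen, Brennan and Ivanova, a member of the cathedral chapter before not a chapter member: Andersen and Brennan (a member of the cathedral chapter) before Ivanova (not a chapter member).
Andersen and Brennan both have date of consecration or institution 5 Mar 2006, so the next rule applies.
Among Andersen and Brennan, alphabetically by surname: Andersen before Brennan.
Among Lindqvist, Bianchi, Halvorsen, Szabo and Kapoor, a member of the cathedral chapter before not a chapter member: Lindqvist, Bianchi, Halvorsen and Szabo (a member of the cathedral chapter) before Kapoor (not a chapter member).
Among Lindqvist, Bianchi, Halvorsen and Szabo, by date of consecration or institution (earlier first): Lindqvist (13 Nov 2016) before Bianchi, Halvorsen and Szabo (21 Nov 2017).
Among Bianchi, Halvorsen and Szabo, alphabetically by surname: Bianchi before Halvorsen before Szabo.
So Andersen takes precedence.

Andersen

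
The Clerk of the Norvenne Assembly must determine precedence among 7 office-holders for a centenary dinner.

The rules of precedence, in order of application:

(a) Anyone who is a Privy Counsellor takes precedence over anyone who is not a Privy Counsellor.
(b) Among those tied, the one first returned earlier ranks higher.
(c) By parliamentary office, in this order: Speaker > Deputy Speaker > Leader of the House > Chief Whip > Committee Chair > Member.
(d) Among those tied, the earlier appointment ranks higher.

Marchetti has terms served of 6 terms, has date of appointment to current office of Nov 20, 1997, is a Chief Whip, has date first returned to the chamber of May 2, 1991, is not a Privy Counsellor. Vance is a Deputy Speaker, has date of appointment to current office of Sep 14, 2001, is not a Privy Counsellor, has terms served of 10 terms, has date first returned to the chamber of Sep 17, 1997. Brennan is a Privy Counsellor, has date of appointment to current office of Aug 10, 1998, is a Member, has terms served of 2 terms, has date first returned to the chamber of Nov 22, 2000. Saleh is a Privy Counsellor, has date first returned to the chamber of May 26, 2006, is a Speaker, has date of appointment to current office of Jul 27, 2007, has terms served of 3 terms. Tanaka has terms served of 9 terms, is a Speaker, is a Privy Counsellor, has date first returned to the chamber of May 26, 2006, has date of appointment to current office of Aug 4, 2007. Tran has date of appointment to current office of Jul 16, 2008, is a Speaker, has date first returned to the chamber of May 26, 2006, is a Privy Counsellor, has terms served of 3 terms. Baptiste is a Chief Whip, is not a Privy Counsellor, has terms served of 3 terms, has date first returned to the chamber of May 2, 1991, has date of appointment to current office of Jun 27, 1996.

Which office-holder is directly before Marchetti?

By the first rule: Brennan, Saleh, Tanaka and Tran (each a Privy Counsellor); then Baptiste, Marchetti and Vance (each not a Privy Counsellor).
Among Brennan, Saleh, Tanaka and Tran, by date first returned to the chamber (earlier first): Brennan (Nov 22, 2000) before Saleh, Tanaka and Tran (May 26, 2006).
Saleh, Tanaka and Tran are each Speaker, so the next rule applies.
Among Saleh, Tanaka and Tran, by date of appointment to current office (earlier first): Saleh (Jul 27, 2007) before Tanaka (Aug 4, 2007) before Tran (Jul 16, 2008).
Among Baptiste, Marchetti and Vance, by date first returned to the chamber (earlier first): Baptiste and Marchetti (May 2, 1991) before Vance (Sep 17, 1997).
Baptiste and Marchetti are each Chief Whip, so the next rule applies.
Among Baptiste and Marchetti, by date of appointment to current office (earlier first): Baptiste (Jun 27, 1996) before Marchetti (Nov 20, 1997).
Order: Brennan, Saleh, Tanaka, Tran, Baptiste, Marchetti, Vance.

Baptiste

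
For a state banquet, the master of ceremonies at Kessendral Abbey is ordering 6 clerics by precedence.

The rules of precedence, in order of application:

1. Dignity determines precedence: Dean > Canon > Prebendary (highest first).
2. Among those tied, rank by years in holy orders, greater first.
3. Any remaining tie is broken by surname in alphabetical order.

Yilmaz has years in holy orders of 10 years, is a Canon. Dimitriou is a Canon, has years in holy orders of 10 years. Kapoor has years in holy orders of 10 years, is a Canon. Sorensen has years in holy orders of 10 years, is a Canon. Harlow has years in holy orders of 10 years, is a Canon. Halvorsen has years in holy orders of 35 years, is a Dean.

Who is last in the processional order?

By dignity: Halvorsen (Dean); then Dimitriou, Harlow, Kapoor, Sorensen and Yilmaz (Canon).
Dimitriou, Harlow, Kapoor, Sorensen and Yilmaz all have years in holy orders 10 years, so the next rule applies.
Among Dimitriou, Harlow, Kapoor, Sorensen and Yilmaz, alphabetically by surname: Dimitriou before Harlow before Kapoor before Sorensen before Yilmaz.
Order: Halvorsen, Dimitriou, Harlow, Kapoor, Sorensen, Yilmaz.

Yilmaz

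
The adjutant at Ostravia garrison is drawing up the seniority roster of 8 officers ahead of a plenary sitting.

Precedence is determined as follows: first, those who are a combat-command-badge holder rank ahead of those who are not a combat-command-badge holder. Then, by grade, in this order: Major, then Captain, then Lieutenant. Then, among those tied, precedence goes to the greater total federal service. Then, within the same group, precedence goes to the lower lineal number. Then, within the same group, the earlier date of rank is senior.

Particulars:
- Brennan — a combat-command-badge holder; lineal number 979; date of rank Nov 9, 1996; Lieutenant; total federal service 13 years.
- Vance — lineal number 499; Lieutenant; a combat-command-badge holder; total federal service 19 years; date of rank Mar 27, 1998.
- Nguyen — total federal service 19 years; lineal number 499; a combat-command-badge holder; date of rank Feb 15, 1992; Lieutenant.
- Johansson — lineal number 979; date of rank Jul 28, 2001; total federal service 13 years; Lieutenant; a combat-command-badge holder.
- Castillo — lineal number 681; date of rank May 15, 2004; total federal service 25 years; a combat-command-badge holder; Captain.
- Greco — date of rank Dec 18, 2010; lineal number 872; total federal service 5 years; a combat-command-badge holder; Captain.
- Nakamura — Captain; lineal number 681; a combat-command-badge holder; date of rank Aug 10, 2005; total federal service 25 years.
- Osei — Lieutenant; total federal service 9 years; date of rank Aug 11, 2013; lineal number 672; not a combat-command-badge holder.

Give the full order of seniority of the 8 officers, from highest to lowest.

By the first rule: Castillo, Nakamura, Greco, Nguyen, Vance, Brennan and Johansson (each a combat-command-badge holder); then Osei (not a combat-command-badge holder).
Among Castillo, Nakamura, Greco, Nguyen, Vance, Brennan and Johansson, by grade: Castillo, Nakamura and Greco (Captain) before Nguyen, Vance, Brennan and Johansson (Lieutenant).
Among Castillo, Nakamura and Greco, by total federal service (higher first): Castillo and Nakamura (25 years) before Greco (5 years).
Castillo and Nakamura both have lineal number 681, so the next rule applies.
Among Castillo and Nakamura, by date of rank (earlier first): Castillo (May 15, 2004) before Nakamura (Aug 10, 2005).
Among Nguyen, Vance, Brennan and Johansson, by total federal service (higher first): Nguyen and Vance (19 years) before Brennan and Johansson (13 years).
Nguyen and Vance both have lineal number 499, so the next rule applies.
Among Nguyen and Vance, by date of rank (earlier first): Nguyen (Feb 15, 1992) before Vance (Mar 27, 1998).
Brennan and Johansson both have lineal number 979, so the next rule applies.
Among Brennan and Johansson, by date of rank (earlier first): Brennan (Nov 9, 1996) before Johansson (Jul 28, 2001).
Full order: Castillo, Nakamura, Greco, Nguyen, Vance, Brennan, Johansson, Osei.

Castillo, Nakamura, Greco, Nguyen, Vance, Brennan, Johansson, Osei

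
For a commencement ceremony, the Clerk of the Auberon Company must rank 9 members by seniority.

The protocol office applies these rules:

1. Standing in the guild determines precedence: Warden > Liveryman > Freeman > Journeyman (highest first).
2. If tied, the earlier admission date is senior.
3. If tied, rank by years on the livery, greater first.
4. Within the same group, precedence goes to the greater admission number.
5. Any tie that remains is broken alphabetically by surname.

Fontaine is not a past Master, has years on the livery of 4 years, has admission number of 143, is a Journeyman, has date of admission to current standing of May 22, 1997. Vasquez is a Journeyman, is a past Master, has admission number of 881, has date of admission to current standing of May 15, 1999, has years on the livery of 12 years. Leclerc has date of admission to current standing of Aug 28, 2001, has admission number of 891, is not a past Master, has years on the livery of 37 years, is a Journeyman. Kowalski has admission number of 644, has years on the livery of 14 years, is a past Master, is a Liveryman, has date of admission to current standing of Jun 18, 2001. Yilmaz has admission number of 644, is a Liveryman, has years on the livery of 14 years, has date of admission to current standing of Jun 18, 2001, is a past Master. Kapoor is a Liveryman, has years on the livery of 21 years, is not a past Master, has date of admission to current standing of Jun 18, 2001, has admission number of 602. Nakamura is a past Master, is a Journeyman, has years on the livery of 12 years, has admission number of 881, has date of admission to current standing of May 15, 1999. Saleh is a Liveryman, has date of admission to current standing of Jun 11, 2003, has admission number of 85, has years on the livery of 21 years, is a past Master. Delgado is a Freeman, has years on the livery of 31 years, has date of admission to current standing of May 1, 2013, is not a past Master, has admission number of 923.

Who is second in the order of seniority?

Kowalski

By standing in the guild: Kapoor, Kowalski, Yilmaz and Saleh (Liveryman); then Delgado (Freeman); then Fontaine, Nakamura, Vasquez and Leclerc (Journeyman).
Among Kapoor, Kowalski, Yilmaz and Saleh, by date of admission to current standing (earlier first): Kapoor, Kowalski and Yilmaz (Jun 18, 2001) before Saleh (Jun 11, 2003).
Among Kapoor, Kowalski and Yilmaz, by years on the livery (higher first): Kapoor (21 years) before Kowalski and Yilmaz (14 years).
Kowalski and Yilmaz both have admission number 644, so the next rule applies.
Among Kowalski and Yilmaz, alphabetically by surname: Kowalski before Yilmaz.
Among Fontaine, Nakamura, Vasquez and Leclerc, by date of admission to current standing (earlier first): Fontaine (May 22, 1997) before Nakamura and Vasquez (May 15, 1999) before Leclerc (Aug 28, 2001).
Nakamura and Vasquez both have years on the livery 12 years, so the next rule applies.
Nakamura and Vasquez both have admission number 881, so the next rule applies.
Among Nakamura and Vasquez, alphabetically by surname: Nakamura before Vasquez.
Order: Kapoor, Kowalski, Yilmaz, Saleh, Delgado, Fontaine, Nakamura, Vasquez, Leclerc.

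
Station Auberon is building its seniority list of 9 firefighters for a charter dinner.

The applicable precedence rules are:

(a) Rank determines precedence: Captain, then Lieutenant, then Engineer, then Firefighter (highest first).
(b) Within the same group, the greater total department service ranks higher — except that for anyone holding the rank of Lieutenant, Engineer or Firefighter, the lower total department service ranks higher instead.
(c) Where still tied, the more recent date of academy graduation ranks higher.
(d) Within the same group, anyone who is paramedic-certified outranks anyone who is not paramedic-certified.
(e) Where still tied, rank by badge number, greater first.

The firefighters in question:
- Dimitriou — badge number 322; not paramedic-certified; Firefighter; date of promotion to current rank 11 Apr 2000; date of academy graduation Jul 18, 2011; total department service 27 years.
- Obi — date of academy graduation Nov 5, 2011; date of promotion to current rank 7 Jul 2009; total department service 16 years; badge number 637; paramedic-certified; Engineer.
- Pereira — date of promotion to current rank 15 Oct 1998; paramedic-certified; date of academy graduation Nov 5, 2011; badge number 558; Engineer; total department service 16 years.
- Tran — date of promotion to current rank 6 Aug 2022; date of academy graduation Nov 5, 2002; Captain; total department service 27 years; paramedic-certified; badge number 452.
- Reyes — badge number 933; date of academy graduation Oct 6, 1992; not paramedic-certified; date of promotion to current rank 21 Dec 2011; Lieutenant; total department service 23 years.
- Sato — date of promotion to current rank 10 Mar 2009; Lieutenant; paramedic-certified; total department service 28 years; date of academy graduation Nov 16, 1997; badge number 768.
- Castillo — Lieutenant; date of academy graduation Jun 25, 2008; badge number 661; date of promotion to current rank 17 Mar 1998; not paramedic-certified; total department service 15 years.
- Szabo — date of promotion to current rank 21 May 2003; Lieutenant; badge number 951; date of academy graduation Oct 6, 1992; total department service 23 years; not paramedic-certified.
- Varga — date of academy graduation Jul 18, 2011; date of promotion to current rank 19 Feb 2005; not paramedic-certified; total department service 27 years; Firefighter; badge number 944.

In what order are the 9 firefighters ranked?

By rank: Tran (Captain); then Castillo, Szabo, Reyes and Sato (Lieutenant); then Obi and Pereira (Engineer); then Varga and Dimitriou (Firefighter).
Among Castillo, Szabo, Reyes and Sato, by total department service (lower first) (reversed rule for this group): Castillo (15 years) before Szabo and Reyes (23 years) before Sato (28 years).
Szabo and Reyes both have date of academy graduation Oct 6, 1992, so the next rule applies.
Szabo and Reyes are each not paramedic-certified, so the next rule applies.
Among Szabo and Reyes, by badge number (higher first): Szabo (951) before Reyes (933).
Obi and Pereira both have total department service 16 years, so the next rule applies.
Obi and Pereira both have date of academy graduation Nov 5, 2011, so the next rule applies.
Obi and Pereira are each paramedic-certified, so the next rule applies.
Among Obi and Pereira, by badge number (higher first): Obi (637) before Pereira (558).
Varga and Dimitriou both have total department service 27 years, so the next rule applies.
Varga and Dimitriou both have date of academy graduation Jul 18, 2011, so the next rule applies.
Varga and Dimitriou are each not paramedic-certified, so the next rule applies.
Among Varga and Dimitriou, by badge number (higher first): Varga (944) before Dimitriou (322).
Full order: Tran, Castillo, Szabo, Reyes, Sato, Obi, Pereira, Varga, Dimitriou.

Tran, Castillo, Szabo, Reyes, Sato, Obi, Pereira, Varga, Dimitriou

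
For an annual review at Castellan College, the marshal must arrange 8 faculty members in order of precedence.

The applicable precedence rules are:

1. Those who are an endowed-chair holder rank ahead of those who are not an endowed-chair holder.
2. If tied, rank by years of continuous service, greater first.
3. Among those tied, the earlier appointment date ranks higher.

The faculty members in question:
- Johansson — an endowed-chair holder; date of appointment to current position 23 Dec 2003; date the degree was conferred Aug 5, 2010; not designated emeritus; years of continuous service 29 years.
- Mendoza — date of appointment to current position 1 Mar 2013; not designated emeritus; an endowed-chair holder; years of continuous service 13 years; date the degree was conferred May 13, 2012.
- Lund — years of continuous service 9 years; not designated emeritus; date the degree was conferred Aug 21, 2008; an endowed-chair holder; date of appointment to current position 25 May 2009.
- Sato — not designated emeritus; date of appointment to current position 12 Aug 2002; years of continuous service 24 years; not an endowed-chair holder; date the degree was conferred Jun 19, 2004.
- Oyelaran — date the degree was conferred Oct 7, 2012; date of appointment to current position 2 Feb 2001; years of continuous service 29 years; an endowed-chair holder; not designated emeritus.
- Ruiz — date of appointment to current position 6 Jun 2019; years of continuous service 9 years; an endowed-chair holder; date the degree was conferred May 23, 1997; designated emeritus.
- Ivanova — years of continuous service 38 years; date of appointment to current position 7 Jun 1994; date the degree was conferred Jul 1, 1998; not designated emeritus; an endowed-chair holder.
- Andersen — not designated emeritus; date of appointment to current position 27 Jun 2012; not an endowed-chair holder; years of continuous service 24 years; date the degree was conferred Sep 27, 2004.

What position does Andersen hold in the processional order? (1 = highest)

By the first rule: Ivanova, Oyelaran, Johansson, Mendoza, Lund and Ruiz (each an endowed-chair holder); then Sato and Andersen (both not an endowed-chair holder).
Among Ivanova, Oyelaran, Johansson, Mendoza, Lund and Ruiz, by years of continuous service (higher first): Ivanova (38 years) before Oyelaran and Johansson (29 years) before Mendoza (13 years) before Lund and Ruiz (9 years).
Among Oyelaran and Johansson, by date of appointment to current position (earlier first): Oyelaran (2 Feb 2001) before Johansson (23 Dec 2003).
Among Lund and Ruiz, by date of appointment to current position (earlier first): Lund (25 May 2009) before Ruiz (6 Jun 2019).
Sato and Andersen both have years of continuous service 24 years, so the next rule applies.
Among Sato and Andersen, by date of appointment to current position (earlier first): Sato (12 Aug 2002) before Andersen (27 Jun 2012).
Order: Ivanova, Oyelaran, Johansson, Mendoza, Lund, Ruiz, Sato, Andersen. So position 8.

8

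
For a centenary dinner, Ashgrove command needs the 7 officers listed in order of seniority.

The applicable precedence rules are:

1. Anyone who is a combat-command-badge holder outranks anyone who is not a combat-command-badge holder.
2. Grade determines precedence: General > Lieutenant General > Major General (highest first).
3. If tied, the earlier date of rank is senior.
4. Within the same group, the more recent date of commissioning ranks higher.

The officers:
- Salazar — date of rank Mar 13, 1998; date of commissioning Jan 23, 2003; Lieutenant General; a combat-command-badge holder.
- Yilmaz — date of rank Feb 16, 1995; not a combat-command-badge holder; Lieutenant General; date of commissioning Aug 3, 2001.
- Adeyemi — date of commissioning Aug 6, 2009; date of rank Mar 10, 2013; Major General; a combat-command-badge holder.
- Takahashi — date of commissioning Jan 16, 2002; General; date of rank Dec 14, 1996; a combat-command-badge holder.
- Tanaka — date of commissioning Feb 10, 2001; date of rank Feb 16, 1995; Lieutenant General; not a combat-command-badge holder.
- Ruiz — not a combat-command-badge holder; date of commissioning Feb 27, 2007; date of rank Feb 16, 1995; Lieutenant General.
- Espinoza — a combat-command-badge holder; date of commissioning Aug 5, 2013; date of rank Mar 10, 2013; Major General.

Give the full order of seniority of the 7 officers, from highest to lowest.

Takahashi, Salazar, Espinoza, Adeyemi, Ruiz, Yilmaz, Tanaka

By the first rule: Takahashi, Salazar, Espinoza and Adeyemi (each a combat-command-badge holder); then Ruiz, Yilmaz and Tanaka (each not a combat-command-badge holder).
Among Takahashi, Salazar, Espinoza and Adeyemi, by grade: Takahashi (General) before Salazar (Lieutenant General) before Espinoza and Adeyemi (Major General).
Espinoza and Adeyemi both have date of rank Mar 10, 2013, so the next rule applies.
Among Espinoza and Adeyemi, by date of commissioning (later first): Espinoza (Aug 5, 2013) before Adeyemi (Aug 6, 2009).
Ruiz, Yilmaz and Tanaka are each Lieutenant General, so the next rule applies.
Ruiz, Yilmaz and Tanaka all have date of rank Feb 16, 1995, so the next rule applies.
Among Ruiz, Yilmaz and Tanaka, by date of commissioning (later first): Ruiz (Feb 27, 2007) before Yilmaz (Aug 3, 2001) before Tanaka (Feb 10, 2001).
Full order: Takahashi, Salazar, Espinoza, Adeyemi, Ruiz, Yilmaz, Tanaka.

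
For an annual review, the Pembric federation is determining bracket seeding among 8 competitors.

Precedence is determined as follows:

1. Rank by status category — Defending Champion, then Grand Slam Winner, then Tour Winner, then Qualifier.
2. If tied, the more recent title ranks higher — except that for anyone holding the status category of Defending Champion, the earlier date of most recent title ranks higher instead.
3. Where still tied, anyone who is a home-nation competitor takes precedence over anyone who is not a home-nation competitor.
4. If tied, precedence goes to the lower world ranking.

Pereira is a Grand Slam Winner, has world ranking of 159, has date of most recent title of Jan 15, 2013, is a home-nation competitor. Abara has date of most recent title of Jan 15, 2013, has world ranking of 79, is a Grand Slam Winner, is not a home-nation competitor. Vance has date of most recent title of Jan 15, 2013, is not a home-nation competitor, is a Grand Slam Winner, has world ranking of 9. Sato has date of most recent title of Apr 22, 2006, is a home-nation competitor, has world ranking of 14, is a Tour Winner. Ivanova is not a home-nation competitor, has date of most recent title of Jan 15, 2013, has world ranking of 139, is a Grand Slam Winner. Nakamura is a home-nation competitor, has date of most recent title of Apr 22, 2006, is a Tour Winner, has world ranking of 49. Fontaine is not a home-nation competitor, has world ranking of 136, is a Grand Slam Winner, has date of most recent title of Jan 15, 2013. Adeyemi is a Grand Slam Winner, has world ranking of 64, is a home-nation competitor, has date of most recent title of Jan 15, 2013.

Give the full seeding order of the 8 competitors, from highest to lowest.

Adeyemi, Pereira, Vance, Abara, Fontaine, Ivanova, Sato, Nakamura

By status category: Adeyemi, Pereira, Vance, Abara, Fontaine and Ivanova (Grand Slam Winner); then Sato and Nakamura (Tour Winner).
Adeyemi, Pereira, Vance, Abara, Fontaine and Ivanova all have date of most recent title Jan 15, 2013, so the next rule applies.
Among Adeyemi, Pereira, Vance, Abara, Fontaine and Ivanova, a home-nation competitor before not a home-nation competitor: Adeyemi and Pereira (a home-nation competitor) before Vance, Abara, Fontaine and Ivanova (not a home-nation competitor).
Among Adeyemi and Pereira, by world ranking (lower first): Adeyemi (64) before Pereira (159).
Among Vance, Abara, Fontaine and Ivanova, by world ranking (lower first): Vance (9) before Abara (79) before Fontaine (136) before Ivanova (139).
Sato and Nakamura both have date of most recent title Apr 22, 2006, so the next rule applies.
Sato and Nakamura are each a home-nation competitor, so the next rule applies.
Among Sato and Nakamura, by world ranking (lower first): Sato (14) before Nakamura (49).
Full order: Adeyemi, Pereira, Vance, Abara, Fontaine, Ivanova, Sato, Nakamura.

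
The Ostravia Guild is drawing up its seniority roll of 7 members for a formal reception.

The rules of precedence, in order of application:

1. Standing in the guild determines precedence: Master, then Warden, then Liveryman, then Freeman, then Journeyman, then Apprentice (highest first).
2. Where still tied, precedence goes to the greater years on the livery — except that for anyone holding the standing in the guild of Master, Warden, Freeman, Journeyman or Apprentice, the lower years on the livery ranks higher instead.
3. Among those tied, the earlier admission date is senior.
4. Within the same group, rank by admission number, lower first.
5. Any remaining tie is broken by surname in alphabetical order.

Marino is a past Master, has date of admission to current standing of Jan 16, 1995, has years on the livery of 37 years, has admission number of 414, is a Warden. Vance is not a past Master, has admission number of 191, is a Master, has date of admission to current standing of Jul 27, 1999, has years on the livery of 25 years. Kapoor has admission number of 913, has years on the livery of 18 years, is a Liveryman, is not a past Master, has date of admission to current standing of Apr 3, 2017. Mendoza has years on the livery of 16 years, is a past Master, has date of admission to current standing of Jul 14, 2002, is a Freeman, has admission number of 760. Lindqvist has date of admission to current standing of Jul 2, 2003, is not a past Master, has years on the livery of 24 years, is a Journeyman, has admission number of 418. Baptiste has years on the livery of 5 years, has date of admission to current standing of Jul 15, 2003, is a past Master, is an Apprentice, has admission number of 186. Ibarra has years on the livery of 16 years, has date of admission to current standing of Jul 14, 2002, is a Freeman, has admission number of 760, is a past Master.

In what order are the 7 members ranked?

Vance, Marino, Kapoor, Ibarra, Mendoza, Lindqvist, Baptiste

By standing in the guild: Vance (Master); then Marino (Warden); then Kapoor (Liveryman); then Ibarra and Mendoza (Freeman); then Lindqvist (Journeyman); then Baptiste (Apprentice).
Ibarra and Mendoza both have years on the livery 16 years, so the next rule applies.
Ibarra and Mendoza both have date of admission to current standing Jul 14, 2002, so the next rule applies.
Ibarra and Mendoza both have admission number 760, so the next rule applies.
Among Ibarra and Mendoza, alphabetically by surname: Ibarra before Mendoza.
Full order: Vance, Marino, Kapoor, Ibarra, Mendoza, Lindqvist, Baptiste.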